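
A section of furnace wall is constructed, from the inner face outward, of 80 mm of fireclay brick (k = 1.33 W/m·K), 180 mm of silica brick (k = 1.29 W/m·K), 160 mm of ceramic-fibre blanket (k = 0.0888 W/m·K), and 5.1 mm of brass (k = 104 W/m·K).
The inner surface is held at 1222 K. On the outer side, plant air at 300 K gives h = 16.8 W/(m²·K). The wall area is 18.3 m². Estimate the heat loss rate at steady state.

Q ≈ 8190 W

Using the resistance-network approach (series):
R_fireclay brick = L/(kA) = 0.08/(1.33×18.3) = 0.003287 K/W
R_silica brick = L/(kA) = 0.18/(1.29×18.3) = 0.007625 K/W
R_ceramic-fibre blanket = L/(kA) = 0.16/(0.0888×18.3) = 0.09846 K/W
R_brass = L/(kA) = 0.0051/(104×18.3) = 2.68×10^-6 K/W
R_outer film = 1/(h_o·A) = 1/(16.8×18.3) = 0.003253 K/W
R_total = 0.1126 K/W
Q = ΔT / R_total = 922 / 0.1126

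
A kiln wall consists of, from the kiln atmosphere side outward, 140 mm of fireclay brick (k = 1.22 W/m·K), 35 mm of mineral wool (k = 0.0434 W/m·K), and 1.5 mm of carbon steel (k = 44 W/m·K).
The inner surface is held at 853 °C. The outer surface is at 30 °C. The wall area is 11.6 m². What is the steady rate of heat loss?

Treating each layer as a thermal resistance in series:
R_fireclay brick = L/(kA) = 0.14/(1.22×11.6) = 0.009893 K/W
R_mineral wool = L/(kA) = 0.035/(0.0434×11.6) = 0.06952 K/W
R_carbon steel = L/(kA) = 0.0015/(44×11.6) = 2.939×10^-6 K/W
R_total = 0.07942 K/W
Q = ΔT / R_total = 823 / 0.07942

Q ≈ 10400 W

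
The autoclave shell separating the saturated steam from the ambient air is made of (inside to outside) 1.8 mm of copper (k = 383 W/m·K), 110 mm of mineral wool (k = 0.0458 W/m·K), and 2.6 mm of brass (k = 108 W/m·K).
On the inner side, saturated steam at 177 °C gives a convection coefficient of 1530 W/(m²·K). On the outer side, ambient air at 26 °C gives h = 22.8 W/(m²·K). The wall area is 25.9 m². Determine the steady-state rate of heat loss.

Q ≈ 1600 W

Model the wall as resistances in series:
R_inner film = 1/(h_i·A) = 1/(1530×25.9) = 2.524×10^-5 K/W
R_copper = L/(kA) = 0.0018/(383×25.9) = 1.815×10^-7 K/W
R_mineral wool = L/(kA) = 0.11/(0.0458×25.9) = 0.09273 K/W
R_brass = L/(kA) = 0.0026/(108×25.9) = 9.295×10^-7 K/W
R_outer film = 1/(h_o·A) = 1/(22.8×25.9) = 0.001693 K/W
R_total = 0.09445 K/W
Q = ΔT / R_total = 151 / 0.09445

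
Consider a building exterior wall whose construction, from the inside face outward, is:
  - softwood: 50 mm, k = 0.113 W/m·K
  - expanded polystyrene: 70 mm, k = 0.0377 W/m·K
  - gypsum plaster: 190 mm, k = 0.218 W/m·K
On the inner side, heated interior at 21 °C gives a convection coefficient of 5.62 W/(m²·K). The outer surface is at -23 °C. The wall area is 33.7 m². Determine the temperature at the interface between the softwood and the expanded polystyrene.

T ≈ 12.8 °C

Thermal resistances in series:
R_inner film = 1/(h_i·A) = 1/(5.62×33.7) = 0.00528 K/W
R_softwood = L/(kA) = 0.05/(0.113×33.7) = 0.01313 K/W
R_expanded polystyrene = L/(kA) = 0.07/(0.0377×33.7) = 0.0551 K/W
R_gypsum plaster = L/(kA) = 0.19/(0.218×33.7) = 0.02586 K/W
R_total = 0.09937 K/W;  Q = ΔT/R_total = 44/0.09937 = 442.8 W
T_interface = T_inner − Q·ΣR(inner→interface) = 21 − 443×0.01841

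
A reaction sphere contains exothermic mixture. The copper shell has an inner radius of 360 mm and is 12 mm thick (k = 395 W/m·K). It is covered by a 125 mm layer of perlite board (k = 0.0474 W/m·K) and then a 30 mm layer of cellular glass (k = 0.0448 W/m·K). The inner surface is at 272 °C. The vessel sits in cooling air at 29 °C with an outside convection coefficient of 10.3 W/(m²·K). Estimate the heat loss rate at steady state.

For a spherical shell R = (1/r₁ − 1/r₂)/(4πk); film R = 1/(h·4πr²). In series:
R_copper shell = (1/0.36 − 1/0.372)/(4π×395) = 1.805×10^-5 K/W
R_perlite board = (1/0.372 − 1/0.497)/(4π×0.0474) = 1.135 K/W
R_cellular glass = (1/0.497 − 1/0.527)/(4π×0.0448) = 0.2035 K/W
R_outer film = 1/(h·4πr_o²) = 1/(10.3×4π×0.527²) = 0.02782 K/W
R_total = 1.366 K/W
Q = ΔT/R_total = 243/1.366

Q ≈ 178 W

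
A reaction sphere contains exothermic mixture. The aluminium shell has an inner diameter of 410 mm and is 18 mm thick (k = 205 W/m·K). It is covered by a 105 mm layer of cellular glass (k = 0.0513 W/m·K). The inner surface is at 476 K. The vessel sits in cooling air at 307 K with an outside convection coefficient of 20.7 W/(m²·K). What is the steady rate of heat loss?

For a spherical shell R = (1/r₁ − 1/r₂)/(4πk); film R = 1/(h·4πr²). In series:
R_aluminium shell = (1/0.205 − 1/0.223)/(4π×205) = 1.528×10^-4 K/W
R_cellular glass = (1/0.223 − 1/0.328)/(4π×0.0513) = 2.227 K/W
R_outer film = 1/(h·4πr_o²) = 1/(20.7×4π×0.328²) = 0.03573 K/W
R_total = 2.263 K/W
Q = ΔT/R_total = 169/2.263

Q ≈ 74.7 W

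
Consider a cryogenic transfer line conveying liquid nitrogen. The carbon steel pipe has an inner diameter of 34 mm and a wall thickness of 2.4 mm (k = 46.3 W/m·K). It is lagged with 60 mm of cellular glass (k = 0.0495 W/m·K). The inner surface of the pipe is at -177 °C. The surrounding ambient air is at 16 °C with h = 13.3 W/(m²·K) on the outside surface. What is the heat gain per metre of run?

q′ ≈ 41.2 W/m

Radial resistances (cylindrical: R_cond = ln(r_o/r_i)/(2πkL), R_conv = 1/(h·2πrL)):
R_carbon steel pipe wall = ln(19.4/17)/(2π×46.3×1) = 4.54×10^-4 K/W
R_cellular glass = ln(79.4/19.4)/(2π×0.0495×1) = 4.531 K/W
R_outer film = 1/(h_o·2πr_oL) = 1/(13.3×2π×0.0794×1) = 0.1507 K/W
R_total = 4.682 K/W
Q = ΔT/R_total = 193/4.682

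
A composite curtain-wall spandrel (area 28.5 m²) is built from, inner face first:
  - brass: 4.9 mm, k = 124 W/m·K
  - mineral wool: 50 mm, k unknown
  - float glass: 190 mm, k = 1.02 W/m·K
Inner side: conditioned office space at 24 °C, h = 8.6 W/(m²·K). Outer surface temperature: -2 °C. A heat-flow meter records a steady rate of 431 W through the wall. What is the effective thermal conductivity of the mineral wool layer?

Thermal resistances in series:
R_inner film = 1/(h_i·A) = 1/(8.6×28.5) = 0.00408 K/W
R_brass = L/(kA) = 0.0049/(124×28.5) = 1.387×10^-6 K/W
R_float glass = L/(kA) = 0.19/(1.02×28.5) = 0.006536 K/W
Sum of known resistances R_other = 0.01062 K/W
Total R = ΔT/Q = 26/431 = 0.06032 K/W
R_mineral wool = R_total − R_other = 0.04971 K/W
k = L/(R·A) = 0.05/(0.04971×28.5)

k ≈ 0.0353 W/(m·K)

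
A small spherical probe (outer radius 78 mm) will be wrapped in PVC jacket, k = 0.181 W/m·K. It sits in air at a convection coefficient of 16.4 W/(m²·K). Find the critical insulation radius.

r_cr ≈ 22.1 mm

For a sphere r_cr = 2k/h = 2×0.181/16.4
r_cr = 22.1 mm; since the bare radius (78 mm) is above r_cr, any added insulation will reduce heat loss.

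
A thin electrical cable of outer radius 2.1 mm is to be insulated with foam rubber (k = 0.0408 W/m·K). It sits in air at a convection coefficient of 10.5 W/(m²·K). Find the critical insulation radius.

For a cylinder r_cr = k/h = 0.0408/10.5
r_cr = 3.89 mm; since the bare radius (2.1 mm) is below r_cr, adding a thin layer of insulation will *increase* heat loss.

r_cr ≈ 3.89 mm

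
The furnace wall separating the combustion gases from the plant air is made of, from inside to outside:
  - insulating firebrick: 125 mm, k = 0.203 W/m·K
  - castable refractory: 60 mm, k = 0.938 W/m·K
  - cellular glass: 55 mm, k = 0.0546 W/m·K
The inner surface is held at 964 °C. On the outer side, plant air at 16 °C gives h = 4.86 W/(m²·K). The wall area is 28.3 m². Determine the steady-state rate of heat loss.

Q ≈ 14200 W

Model the wall as resistances in series:
R_insulating firebrick = L/(kA) = 0.125/(0.203×28.3) = 0.02176 K/W
R_castable refractory = L/(kA) = 0.06/(0.938×28.3) = 0.00226 K/W
R_cellular glass = L/(kA) = 0.055/(0.0546×28.3) = 0.03559 K/W
R_outer film = 1/(h_o·A) = 1/(4.86×28.3) = 0.007271 K/W
R_total = 0.06688 K/W
Q = ΔT / R_total = 948 / 0.06688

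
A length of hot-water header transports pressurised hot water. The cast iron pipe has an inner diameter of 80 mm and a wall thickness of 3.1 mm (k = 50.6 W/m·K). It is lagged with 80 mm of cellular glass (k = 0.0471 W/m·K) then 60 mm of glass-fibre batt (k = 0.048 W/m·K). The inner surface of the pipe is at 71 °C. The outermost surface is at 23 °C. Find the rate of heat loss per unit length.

q′ ≈ 9.87 W/m

Radial resistances (cylindrical: R_cond = ln(r_o/r_i)/(2πkL), R_conv = 1/(h·2πrL)):
R_cast iron pipe wall = ln(43.1/40)/(2π×50.6×1) = 2.348×10^-4 K/W
R_cellular glass = ln(123.1/43.1)/(2π×0.0471×1) = 3.546 K/W
R_glass-fibre batt = ln(183.1/123.1)/(2π×0.048×1) = 1.316 K/W
R_total = 4.863 K/W
Q = ΔT/R_total = 48/4.863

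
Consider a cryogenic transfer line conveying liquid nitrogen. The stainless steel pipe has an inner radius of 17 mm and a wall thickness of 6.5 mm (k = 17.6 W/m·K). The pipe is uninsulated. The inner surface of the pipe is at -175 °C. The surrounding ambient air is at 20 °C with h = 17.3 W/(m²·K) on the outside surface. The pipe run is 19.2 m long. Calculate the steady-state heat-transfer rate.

Treating each annulus and film as a series resistance:
R_stainless steel pipe wall = ln(23.5/17)/(2π×17.6×19.2) = 1.525×10^-4 K/W
R_outer film = 1/(h_o·2πr_oL) = 1/(17.3×2π×0.0235×19.2) = 0.02039 K/W
R_total = 0.02054 K/W
Q = ΔT/R_total = 195/0.02054

Q ≈ 9490 W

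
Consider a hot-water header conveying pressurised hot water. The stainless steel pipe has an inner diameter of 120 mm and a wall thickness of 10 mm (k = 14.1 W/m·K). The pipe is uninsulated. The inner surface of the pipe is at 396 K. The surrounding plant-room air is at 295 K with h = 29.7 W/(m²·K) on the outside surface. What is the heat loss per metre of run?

q′ ≈ 1290 W/m

For a radial system each layer contributes R = ln(r_out/r_in)/(2πkL); films add R = 1/(hA).
R_stainless steel pipe wall = ln(70/60)/(2π×14.1×1) = 0.00174 K/W
R_outer film = 1/(h_o·2πr_oL) = 1/(29.7×2π×0.07×1) = 0.07655 K/W
R_total = 0.07829 K/W
Q = ΔT/R_total = 101/0.07829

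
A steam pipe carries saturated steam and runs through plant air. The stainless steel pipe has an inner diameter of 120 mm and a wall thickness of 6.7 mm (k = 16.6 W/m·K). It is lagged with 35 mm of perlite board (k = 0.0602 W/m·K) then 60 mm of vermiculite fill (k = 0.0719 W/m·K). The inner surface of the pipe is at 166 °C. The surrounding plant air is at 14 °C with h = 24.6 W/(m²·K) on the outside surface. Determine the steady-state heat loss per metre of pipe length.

Treating each annulus and film as a series resistance:
R_stainless steel pipe wall = ln(66.7/60)/(2π×16.6×1) = 0.001015 K/W
R_perlite board = ln(101.7/66.7)/(2π×0.0602×1) = 1.115 K/W
R_vermiculite fill = ln(161.7/101.7)/(2π×0.0719×1) = 1.026 K/W
R_outer film = 1/(h_o·2πr_oL) = 1/(24.6×2π×0.1617×1) = 0.04001 K/W
R_total = 2.183 K/W
Q = ΔT/R_total = 152/2.183

q′ ≈ 69.6 W/m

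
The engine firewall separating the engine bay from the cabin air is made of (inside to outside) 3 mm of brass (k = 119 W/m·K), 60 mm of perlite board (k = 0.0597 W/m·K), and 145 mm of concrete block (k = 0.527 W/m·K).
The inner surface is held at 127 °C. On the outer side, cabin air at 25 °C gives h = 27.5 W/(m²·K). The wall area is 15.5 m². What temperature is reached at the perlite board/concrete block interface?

T ≈ 49.1 °C

Treating each layer as a thermal resistance in series:
R_brass = L/(kA) = 0.003/(119×15.5) = 1.626×10^-6 K/W
R_perlite board = L/(kA) = 0.06/(0.0597×15.5) = 0.06484 K/W
R_concrete block = L/(kA) = 0.145/(0.527×15.5) = 0.01775 K/W
R_outer film = 1/(h_o·A) = 1/(27.5×15.5) = 0.002346 K/W
R_total = 0.08494 K/W;  Q = ΔT/R_total = 102/0.08494 = 1201 W
T_interface = T_inner − Q·ΣR(inner→interface) = 127 − 1200×0.06484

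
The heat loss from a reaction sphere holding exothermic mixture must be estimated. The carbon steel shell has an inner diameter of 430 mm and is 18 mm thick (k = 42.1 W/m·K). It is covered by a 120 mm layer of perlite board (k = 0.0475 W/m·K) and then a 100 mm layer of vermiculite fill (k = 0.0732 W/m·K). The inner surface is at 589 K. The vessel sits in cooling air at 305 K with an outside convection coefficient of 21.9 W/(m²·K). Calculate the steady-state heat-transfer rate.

Q ≈ 90.4 W

For a spherical shell R = (1/r₁ − 1/r₂)/(4πk); film R = 1/(h·4πr²). In series:
R_carbon steel shell = (1/0.215 − 1/0.233)/(4π×42.1) = 6.792×10^-4 K/W
R_perlite board = (1/0.233 − 1/0.353)/(4π×0.0475) = 2.444 K/W
R_vermiculite fill = (1/0.353 − 1/0.453)/(4π×0.0732) = 0.6798 K/W
R_outer film = 1/(h·4πr_o²) = 1/(21.9×4π×0.453²) = 0.01771 K/W
R_total = 3.142 K/W
Q = ΔT/R_total = 284/3.142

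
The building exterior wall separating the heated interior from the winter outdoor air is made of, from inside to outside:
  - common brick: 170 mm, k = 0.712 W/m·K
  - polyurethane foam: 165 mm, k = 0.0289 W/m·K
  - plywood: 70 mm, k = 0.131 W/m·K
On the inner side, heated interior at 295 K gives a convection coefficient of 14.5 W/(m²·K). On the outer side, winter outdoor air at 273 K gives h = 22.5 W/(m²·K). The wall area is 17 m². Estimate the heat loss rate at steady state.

Thermal resistances in series:
R_inner film = 1/(h_i·A) = 1/(14.5×17) = 0.004057 K/W
R_common brick = L/(kA) = 0.17/(0.712×17) = 0.01404 K/W
R_polyurethane foam = L/(kA) = 0.165/(0.0289×17) = 0.3358 K/W
R_plywood = L/(kA) = 0.07/(0.131×17) = 0.03143 K/W
R_outer film = 1/(h_o·A) = 1/(22.5×17) = 0.002614 K/W
R_total = 0.388 K/W
Q = ΔT / R_total = 22 / 0.388

Q ≈ 56.7 W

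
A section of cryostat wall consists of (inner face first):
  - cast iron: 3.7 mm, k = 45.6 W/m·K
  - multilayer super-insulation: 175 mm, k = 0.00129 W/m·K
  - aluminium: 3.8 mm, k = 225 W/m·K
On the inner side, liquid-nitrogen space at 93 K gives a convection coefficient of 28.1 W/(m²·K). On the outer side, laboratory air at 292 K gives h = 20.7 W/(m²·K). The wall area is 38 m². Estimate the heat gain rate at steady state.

Q ≈ 55.7 W

Thermal resistances in series:
R_inner film = 1/(h_i·A) = 1/(28.1×38) = 9.365×10^-4 K/W
R_cast iron = L/(kA) = 0.0037/(45.6×38) = 2.135×10^-6 K/W
R_multilayer super-insulation = L/(kA) = 0.175/(0.00129×38) = 3.57 K/W
R_aluminium = L/(kA) = 0.0038/(225×38) = 4.444×10^-7 K/W
R_outer film = 1/(h_o·A) = 1/(20.7×38) = 0.001271 K/W
R_total = 3.572 K/W
Q = ΔT / R_total = 199 / 3.572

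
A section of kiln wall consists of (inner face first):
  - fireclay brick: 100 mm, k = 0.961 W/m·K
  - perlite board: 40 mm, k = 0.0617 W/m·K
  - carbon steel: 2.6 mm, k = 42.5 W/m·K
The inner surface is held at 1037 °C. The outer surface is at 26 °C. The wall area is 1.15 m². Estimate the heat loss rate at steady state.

Using the resistance-network approach (series):
R_fireclay brick = L/(kA) = 0.1/(0.961×1.15) = 0.09049 K/W
R_perlite board = L/(kA) = 0.04/(0.0617×1.15) = 0.5637 K/W
R_carbon steel = L/(kA) = 0.0026/(42.5×1.15) = 5.32×10^-5 K/W
R_total = 0.6543 K/W
Q = ΔT / R_total = 1011 / 0.6543

Q ≈ 1550 W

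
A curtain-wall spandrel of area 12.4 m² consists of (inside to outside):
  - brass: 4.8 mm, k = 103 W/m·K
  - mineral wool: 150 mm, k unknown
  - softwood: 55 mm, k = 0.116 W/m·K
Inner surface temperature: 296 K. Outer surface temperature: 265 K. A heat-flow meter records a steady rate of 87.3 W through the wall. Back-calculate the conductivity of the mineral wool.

Series thermal resistances:
R_brass = L/(kA) = 0.0048/(103×12.4) = 3.758×10^-6 K/W
R_softwood = L/(kA) = 0.055/(0.116×12.4) = 0.03824 K/W
Sum of known resistances R_other = 0.03824 K/W
Total R = ΔT/Q = 31/87.3 = 0.3551 K/W
R_mineral wool = R_total − R_other = 0.3169 K/W
k = L/(R·A) = 0.15/(0.3169×12.4)

k ≈ 0.0382 W/(m·K)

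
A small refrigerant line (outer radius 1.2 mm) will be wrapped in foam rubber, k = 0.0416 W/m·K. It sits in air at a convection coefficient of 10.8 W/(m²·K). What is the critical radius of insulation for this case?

r_cr ≈ 3.85 mm

For a cylinder r_cr = k/h = 0.0416/10.8
r_cr = 3.85 mm; since the bare radius (1.2 mm) is below r_cr, adding a thin layer of insulation will *increase* heat loss.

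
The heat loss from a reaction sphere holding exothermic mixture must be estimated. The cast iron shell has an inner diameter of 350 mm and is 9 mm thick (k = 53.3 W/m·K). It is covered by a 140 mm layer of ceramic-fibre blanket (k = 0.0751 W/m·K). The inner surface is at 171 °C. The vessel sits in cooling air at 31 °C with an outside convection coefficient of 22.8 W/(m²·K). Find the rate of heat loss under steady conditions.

Each spherical layer contributes R = (1/r_i − 1/r_o)/(4πk):
R_cast iron shell = (1/0.175 − 1/0.184)/(4π×53.3) = 4.173×10^-4 K/W
R_ceramic-fibre blanket = (1/0.184 − 1/0.324)/(4π×0.0751) = 2.488 K/W
R_outer film = 1/(h·4πr_o²) = 1/(22.8×4π×0.324²) = 0.03325 K/W
R_total = 2.522 K/W
Q = ΔT/R_total = 140/2.522

Q ≈ 55.5 W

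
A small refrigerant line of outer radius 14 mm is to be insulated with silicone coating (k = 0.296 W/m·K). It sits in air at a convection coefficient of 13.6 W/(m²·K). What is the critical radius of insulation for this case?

For a cylinder r_cr = k/h = 0.296/13.6
r_cr = 21.8 mm; since the bare radius (14 mm) is below r_cr, adding a thin layer of insulation will *increase* heat loss.

r_cr ≈ 21.8 mm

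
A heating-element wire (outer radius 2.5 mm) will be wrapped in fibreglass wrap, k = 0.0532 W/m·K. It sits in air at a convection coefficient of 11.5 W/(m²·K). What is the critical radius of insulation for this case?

For a cylinder r_cr = k/h = 0.0532/11.5
r_cr = 4.63 mm; since the bare radius (2.5 mm) is below r_cr, adding a thin layer of insulation will *increase* heat loss.

r_cr ≈ 4.63 mm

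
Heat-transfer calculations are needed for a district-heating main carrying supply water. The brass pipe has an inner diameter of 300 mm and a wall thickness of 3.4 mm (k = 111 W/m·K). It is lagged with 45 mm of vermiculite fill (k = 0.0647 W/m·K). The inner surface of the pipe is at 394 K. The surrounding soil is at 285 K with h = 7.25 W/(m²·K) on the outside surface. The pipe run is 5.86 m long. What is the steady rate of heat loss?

Treating each annulus and film as a series resistance:
R_brass pipe wall = ln(153.4/150)/(2π×111×5.86) = 5.484×10^-6 K/W
R_vermiculite fill = ln(198.4/153.4)/(2π×0.0647×5.86) = 0.108 K/W
R_outer film = 1/(h_o·2πr_oL) = 1/(7.25×2π×0.1984×5.86) = 0.01888 K/W
R_total = 0.1269 K/W
Q = ΔT/R_total = 109/0.1269

Q ≈ 859 W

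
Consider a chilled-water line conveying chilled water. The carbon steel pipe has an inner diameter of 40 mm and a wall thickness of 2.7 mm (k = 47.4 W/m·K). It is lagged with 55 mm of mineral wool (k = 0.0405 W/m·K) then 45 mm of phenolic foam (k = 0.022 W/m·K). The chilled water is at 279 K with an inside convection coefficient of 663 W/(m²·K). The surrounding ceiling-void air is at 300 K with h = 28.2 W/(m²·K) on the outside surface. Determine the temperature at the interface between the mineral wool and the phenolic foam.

Treating each annulus and film as a series resistance:
R_inner film = 1/(h_i·2πr₁L) = 1/(663×2π×0.02×1) = 0.012 K/W
R_carbon steel pipe wall = ln(22.7/20)/(2π×47.4×1) = 4.252×10^-4 K/W
R_mineral wool = ln(77.7/22.7)/(2π×0.0405×1) = 4.836 K/W
R_phenolic foam = ln(122.7/77.7)/(2π×0.022×1) = 3.305 K/W
R_outer film = 1/(h_o·2πr_oL) = 1/(28.2×2π×0.1227×1) = 0.046 K/W
R_total = 8.199 K/W
Q = ΔT/R_total = 21/8.199
Q = 2.56 W/m
T_interface = T_inner + Q·ΣR(inner→interface) = 279 + 2.56×4.848

T ≈ 291 K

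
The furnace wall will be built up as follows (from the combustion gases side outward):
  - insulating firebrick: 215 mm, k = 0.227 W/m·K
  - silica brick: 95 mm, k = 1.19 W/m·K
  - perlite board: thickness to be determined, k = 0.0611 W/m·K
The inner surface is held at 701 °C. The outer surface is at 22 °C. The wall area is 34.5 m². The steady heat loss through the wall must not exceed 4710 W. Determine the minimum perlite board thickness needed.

Series thermal resistances:
R_insulating firebrick = L/(kA) = 0.215/(0.227×34.5) = 0.02745 K/W
R_silica brick = L/(kA) = 0.095/(1.19×34.5) = 0.002314 K/W
Sum of the known resistances R_other = 0.02977 K/W
Required total resistance R_tot = ΔT/Q_allow = 679/4710 = 0.1442 K/W
R_perlite board = R_tot − R_other = 0.1144 K/W
L = R·k·A = 0.1144×0.0611×34.5

L ≈ 241 mm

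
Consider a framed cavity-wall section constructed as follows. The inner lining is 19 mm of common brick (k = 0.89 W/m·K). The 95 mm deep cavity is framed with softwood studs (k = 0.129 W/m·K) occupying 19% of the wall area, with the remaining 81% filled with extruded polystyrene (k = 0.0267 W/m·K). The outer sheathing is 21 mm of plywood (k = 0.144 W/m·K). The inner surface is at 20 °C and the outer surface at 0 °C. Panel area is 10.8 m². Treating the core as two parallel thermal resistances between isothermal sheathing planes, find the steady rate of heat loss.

Sheathing layers in series; stud and cavity paths in parallel between them.
R_inner = 0.019/(0.89×10.8) = 0.001977 K/W
R_stud  = 0.095/(0.129×0.19×10.8) = 0.3589 K/W
R_cav   = 0.095/(0.0267×0.81×10.8) = 0.4067 K/W
1/R_core = 1/R_stud + 1/R_cav → R_core = 0.1907 K/W
R_outer = 0.021/(0.144×10.8) = 0.0135 K/W
R_total = 0.2061 K/W
Q = ΔT/R_total = 20/0.2061

Q ≈ 97 W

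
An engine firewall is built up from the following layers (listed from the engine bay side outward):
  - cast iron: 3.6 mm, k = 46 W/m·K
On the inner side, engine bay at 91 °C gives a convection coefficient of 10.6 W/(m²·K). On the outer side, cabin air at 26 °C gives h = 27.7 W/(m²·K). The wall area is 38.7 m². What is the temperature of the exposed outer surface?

Series thermal resistances:
R_inner film = 1/(h_i·A) = 1/(10.6×38.7) = 0.002438 K/W
R_cast iron = L/(kA) = 0.0036/(46×38.7) = 2.022×10^-6 K/W
R_outer film = 1/(h_o·A) = 1/(27.7×38.7) = 9.328×10^-4 K/W
R_total = 0.003373 K/W;  Q = ΔT/R_total = 65/0.003373 = 19270 W
T_interface = T_inner − Q·ΣR(inner→interface) = 91 − 19300×0.00244

T ≈ 44 °C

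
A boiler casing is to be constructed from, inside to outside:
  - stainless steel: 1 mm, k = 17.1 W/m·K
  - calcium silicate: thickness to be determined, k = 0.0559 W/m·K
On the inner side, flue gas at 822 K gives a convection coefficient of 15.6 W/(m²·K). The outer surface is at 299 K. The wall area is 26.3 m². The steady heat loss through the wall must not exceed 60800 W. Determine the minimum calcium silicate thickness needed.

Treating each layer as a thermal resistance in series:
R_inner film = 1/(h_i·A) = 1/(15.6×26.3) = 0.002437 K/W
R_stainless steel = L/(kA) = 0.001/(17.1×26.3) = 2.224×10^-6 K/W
Sum of the known resistances R_other = 0.00244 K/W
Required total resistance R_tot = ΔT/Q_allow = 523/60800 = 0.008602 K/W
R_calcium silicate = R_tot − R_other = 0.006162 K/W
L = R·k·A = 0.006162×0.0559×26.3

L ≈ 9.06 mm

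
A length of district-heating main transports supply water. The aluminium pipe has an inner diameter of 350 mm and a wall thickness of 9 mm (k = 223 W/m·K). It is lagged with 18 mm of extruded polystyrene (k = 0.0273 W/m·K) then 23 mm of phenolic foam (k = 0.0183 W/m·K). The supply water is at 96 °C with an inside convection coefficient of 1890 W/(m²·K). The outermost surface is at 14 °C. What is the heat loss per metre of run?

q′ ≈ 55.3 W/m

Per-layer cylindrical resistances, series-summed:
R_inner film = 1/(h_i·2πr₁L) = 1/(1890×2π×0.175×1) = 4.812×10^-4 K/W
R_aluminium pipe wall = ln(184/175)/(2π×223×1) = 3.579×10^-5 K/W
R_extruded polystyrene = ln(202/184)/(2π×0.0273×1) = 0.5441 K/W
R_phenolic foam = ln(225/202)/(2π×0.0183×1) = 0.9378 K/W
R_total = 1.482 K/W
Q = ΔT/R_total = 82/1.482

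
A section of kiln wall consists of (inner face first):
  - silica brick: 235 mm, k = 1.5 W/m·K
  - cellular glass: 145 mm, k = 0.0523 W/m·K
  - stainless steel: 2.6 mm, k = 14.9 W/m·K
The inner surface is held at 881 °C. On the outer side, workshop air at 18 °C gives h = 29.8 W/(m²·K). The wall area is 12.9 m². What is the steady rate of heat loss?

Treating each layer as a thermal resistance in series:
R_silica brick = L/(kA) = 0.235/(1.5×12.9) = 0.01214 K/W
R_cellular glass = L/(kA) = 0.145/(0.0523×12.9) = 0.2149 K/W
R_stainless steel = L/(kA) = 0.0026/(14.9×12.9) = 1.353×10^-5 K/W
R_outer film = 1/(h_o·A) = 1/(29.8×12.9) = 0.002601 K/W
R_total = 0.2297 K/W
Q = ΔT / R_total = 863 / 0.2297

Q ≈ 3760 W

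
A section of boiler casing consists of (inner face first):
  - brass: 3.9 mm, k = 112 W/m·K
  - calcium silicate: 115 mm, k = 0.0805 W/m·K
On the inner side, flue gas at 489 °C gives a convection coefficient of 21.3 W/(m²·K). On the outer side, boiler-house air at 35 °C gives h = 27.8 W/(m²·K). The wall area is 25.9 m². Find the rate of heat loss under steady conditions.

Model the wall as resistances in series:
R_inner film = 1/(h_i·A) = 1/(21.3×25.9) = 0.001813 K/W
R_brass = L/(kA) = 0.0039/(112×25.9) = 1.344×10^-6 K/W
R_calcium silicate = L/(kA) = 0.115/(0.0805×25.9) = 0.05516 K/W
R_outer film = 1/(h_o·A) = 1/(27.8×25.9) = 0.001389 K/W
R_total = 0.05836 K/W
Q = ΔT / R_total = 454 / 0.05836

Q ≈ 7780 W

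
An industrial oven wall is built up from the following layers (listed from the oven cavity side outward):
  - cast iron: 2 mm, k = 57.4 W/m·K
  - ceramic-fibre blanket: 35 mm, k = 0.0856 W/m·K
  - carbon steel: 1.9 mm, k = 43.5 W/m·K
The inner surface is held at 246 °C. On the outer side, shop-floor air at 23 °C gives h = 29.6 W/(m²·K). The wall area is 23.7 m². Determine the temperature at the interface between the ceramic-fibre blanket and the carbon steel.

T ≈ 40 °C

Treating each layer as a thermal resistance in series:
R_cast iron = L/(kA) = 0.002/(57.4×23.7) = 1.47×10^-6 K/W
R_ceramic-fibre blanket = L/(kA) = 0.035/(0.0856×23.7) = 0.01725 K/W
R_carbon steel = L/(kA) = 0.0019/(43.5×23.7) = 1.843×10^-6 K/W
R_outer film = 1/(h_o·A) = 1/(29.6×23.7) = 0.001425 K/W
R_total = 0.01868 K/W;  Q = ΔT/R_total = 223/0.01868 = 11940 W
T_interface = T_inner − Q·ΣR(inner→interface) = 246 − 11900×0.01725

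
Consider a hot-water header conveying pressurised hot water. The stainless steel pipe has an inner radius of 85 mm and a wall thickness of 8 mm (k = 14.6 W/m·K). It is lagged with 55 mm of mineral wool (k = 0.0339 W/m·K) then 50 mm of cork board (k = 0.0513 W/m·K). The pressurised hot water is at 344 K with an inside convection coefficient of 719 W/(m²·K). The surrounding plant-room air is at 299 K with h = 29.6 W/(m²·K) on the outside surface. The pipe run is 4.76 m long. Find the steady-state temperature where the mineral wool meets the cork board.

For a radial system each layer contributes R = ln(r_out/r_in)/(2πkL); films add R = 1/(hA).
R_inner film = 1/(h_i·2πr₁L) = 1/(719×2π×0.085×4.76) = 5.471×10^-4 K/W
R_stainless steel pipe wall = ln(93/85)/(2π×14.6×4.76) = 2.06×10^-4 K/W
R_mineral wool = ln(148/93)/(2π×0.0339×4.76) = 0.4583 K/W
R_cork board = ln(198/148)/(2π×0.0513×4.76) = 0.1897 K/W
R_outer film = 1/(h_o·2πr_oL) = 1/(29.6×2π×0.198×4.76) = 0.005705 K/W
R_total = 0.6544 K/W
Q = ΔT/R_total = 45/0.6544
Q = 68.8 W
T_interface = T_inner − Q·ΣR(inner→interface) = 344 − 68.8×0.459

T ≈ 312 K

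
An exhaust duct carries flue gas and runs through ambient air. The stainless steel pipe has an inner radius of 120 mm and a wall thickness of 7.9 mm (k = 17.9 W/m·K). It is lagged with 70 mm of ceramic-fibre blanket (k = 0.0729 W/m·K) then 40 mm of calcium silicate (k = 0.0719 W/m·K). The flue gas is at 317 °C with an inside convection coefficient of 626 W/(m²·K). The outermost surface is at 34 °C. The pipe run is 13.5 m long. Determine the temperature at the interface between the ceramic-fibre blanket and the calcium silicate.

Cylindrical conduction, so R = ln(r₂/r₁)/(2πkL) per layer, in series:
R_inner film = 1/(h_i·2πr₁L) = 1/(626×2π×0.12×13.5) = 1.569×10^-4 K/W
R_stainless steel pipe wall = ln(127.9/120)/(2π×17.9×13.5) = 4.199×10^-5 K/W
R_ceramic-fibre blanket = ln(197.9/127.9)/(2π×0.0729×13.5) = 0.07059 K/W
R_calcium silicate = ln(237.9/197.9)/(2π×0.0719×13.5) = 0.03018 K/W
R_total = 0.101 K/W
Q = ΔT/R_total = 283/0.101
Q = 2800 W
T_interface = T_inner − Q·ΣR(inner→interface) = 317 − 2800×0.07079

T ≈ 119 °C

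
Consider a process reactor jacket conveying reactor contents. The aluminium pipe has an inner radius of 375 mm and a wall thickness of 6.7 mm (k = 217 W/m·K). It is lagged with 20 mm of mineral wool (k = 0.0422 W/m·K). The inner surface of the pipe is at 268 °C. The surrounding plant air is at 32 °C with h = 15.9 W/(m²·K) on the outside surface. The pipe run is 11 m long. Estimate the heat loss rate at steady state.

Q ≈ 11900 W

Treating each annulus and film as a series resistance:
R_aluminium pipe wall = ln(381.7/375)/(2π×217×11) = 1.181×10^-6 K/W
R_mineral wool = ln(401.7/381.7)/(2π×0.0422×11) = 0.01751 K/W
R_outer film = 1/(h_o·2πr_oL) = 1/(15.9×2π×0.4017×11) = 0.002265 K/W
R_total = 0.01978 K/W
Q = ΔT/R_total = 236/0.01978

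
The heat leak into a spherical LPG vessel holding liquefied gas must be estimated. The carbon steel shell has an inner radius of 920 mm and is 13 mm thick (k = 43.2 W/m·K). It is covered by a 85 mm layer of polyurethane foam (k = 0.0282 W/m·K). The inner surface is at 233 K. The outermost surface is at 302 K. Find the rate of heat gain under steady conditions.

For a spherical shell R = (1/r₁ − 1/r₂)/(4πk); film R = 1/(h·4πr²). In series:
R_carbon steel shell = (1/0.92 − 1/0.933)/(4π×43.2) = 2.79×10^-5 K/W
R_polyurethane foam = (1/0.933 − 1/1.018)/(4π×0.0282) = 0.2525 K/W
R_total = 0.2526 K/W
Q = ΔT/R_total = 69/0.2526

Q ≈ 273 W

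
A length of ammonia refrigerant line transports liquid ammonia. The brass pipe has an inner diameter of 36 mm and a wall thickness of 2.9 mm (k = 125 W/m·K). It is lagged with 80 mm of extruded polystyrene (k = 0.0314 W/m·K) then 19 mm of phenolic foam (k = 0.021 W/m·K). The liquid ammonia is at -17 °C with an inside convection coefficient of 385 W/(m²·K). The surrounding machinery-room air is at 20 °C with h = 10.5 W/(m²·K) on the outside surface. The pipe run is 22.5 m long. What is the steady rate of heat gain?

Cylindrical conduction, so R = ln(r₂/r₁)/(2πkL) per layer, in series:
R_inner film = 1/(h_i·2πr₁L) = 1/(385×2π×0.018×22.5) = 0.001021 K/W
R_brass pipe wall = ln(20.9/18)/(2π×125×22.5) = 8.453×10^-6 K/W
R_extruded polystyrene = ln(100.9/20.9)/(2π×0.0314×22.5) = 0.3547 K/W
R_phenolic foam = ln(119.9/100.9)/(2π×0.021×22.5) = 0.05811 K/W
R_outer film = 1/(h_o·2πr_oL) = 1/(10.5×2π×0.1199×22.5) = 0.005619 K/W
R_total = 0.4194 K/W
Q = ΔT/R_total = 37/0.4194

Q ≈ 88.2 W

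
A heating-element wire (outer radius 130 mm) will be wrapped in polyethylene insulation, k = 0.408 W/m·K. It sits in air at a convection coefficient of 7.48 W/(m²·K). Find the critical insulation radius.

r_cr ≈ 54.5 mm

For a cylinder r_cr = k/h = 0.408/7.48
r_cr = 54.5 mm; since the bare radius (130 mm) is above r_cr, any added insulation will reduce heat loss.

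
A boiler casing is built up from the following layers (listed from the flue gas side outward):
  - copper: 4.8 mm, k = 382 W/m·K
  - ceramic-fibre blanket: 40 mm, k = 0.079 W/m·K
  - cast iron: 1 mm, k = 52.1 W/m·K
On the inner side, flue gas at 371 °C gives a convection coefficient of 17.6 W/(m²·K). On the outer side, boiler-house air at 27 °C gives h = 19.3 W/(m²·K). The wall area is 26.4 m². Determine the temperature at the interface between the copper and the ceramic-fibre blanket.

Model the wall as resistances in series:
R_inner film = 1/(h_i·A) = 1/(17.6×26.4) = 0.002152 K/W
R_copper = L/(kA) = 0.0048/(382×26.4) = 4.76×10^-7 K/W
R_ceramic-fibre blanket = L/(kA) = 0.04/(0.079×26.4) = 0.01918 K/W
R_cast iron = L/(kA) = 0.001/(52.1×26.4) = 7.27×10^-7 K/W
R_outer film = 1/(h_o·A) = 1/(19.3×26.4) = 0.001963 K/W
R_total = 0.0233 K/W;  Q = ΔT/R_total = 344/0.0233 = 14770 W
T_interface = T_inner − Q·ΣR(inner→interface) = 371 − 14800×0.002153

T ≈ 339 °C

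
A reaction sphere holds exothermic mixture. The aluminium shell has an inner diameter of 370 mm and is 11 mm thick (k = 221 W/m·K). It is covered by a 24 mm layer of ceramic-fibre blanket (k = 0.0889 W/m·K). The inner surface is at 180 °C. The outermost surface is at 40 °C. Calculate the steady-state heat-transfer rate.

Q ≈ 281 W

Each spherical layer contributes R = (1/r_i − 1/r_o)/(4πk):
R_aluminium shell = (1/0.185 − 1/0.196)/(4π×221) = 1.092×10^-4 K/W
R_ceramic-fibre blanket = (1/0.196 − 1/0.22)/(4π×0.0889) = 0.4982 K/W
R_total = 0.4983 K/W
Q = ΔT/R_total = 140/0.4983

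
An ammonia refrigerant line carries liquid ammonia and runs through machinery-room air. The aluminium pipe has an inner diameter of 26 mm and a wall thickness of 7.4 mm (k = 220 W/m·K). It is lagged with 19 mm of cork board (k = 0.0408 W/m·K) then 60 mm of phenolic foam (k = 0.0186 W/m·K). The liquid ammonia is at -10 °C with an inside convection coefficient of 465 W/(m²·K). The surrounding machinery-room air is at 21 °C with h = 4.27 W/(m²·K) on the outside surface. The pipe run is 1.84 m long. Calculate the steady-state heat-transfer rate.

For a radial system each layer contributes R = ln(r_out/r_in)/(2πkL); films add R = 1/(hA).
R_inner film = 1/(h_i·2πr₁L) = 1/(465×2π×0.013×1.84) = 0.01431 K/W
R_aluminium pipe wall = ln(20.4/13)/(2π×220×1.84) = 1.772×10^-4 K/W
R_cork board = ln(39.4/20.4)/(2π×0.0408×1.84) = 1.395 K/W
R_phenolic foam = ln(99.4/39.4)/(2π×0.0186×1.84) = 4.303 K/W
R_outer film = 1/(h_o·2πr_oL) = 1/(4.27×2π×0.0994×1.84) = 0.2038 K/W
R_total = 5.917 K/W
Q = ΔT/R_total = 31/5.917

Q ≈ 5.24 W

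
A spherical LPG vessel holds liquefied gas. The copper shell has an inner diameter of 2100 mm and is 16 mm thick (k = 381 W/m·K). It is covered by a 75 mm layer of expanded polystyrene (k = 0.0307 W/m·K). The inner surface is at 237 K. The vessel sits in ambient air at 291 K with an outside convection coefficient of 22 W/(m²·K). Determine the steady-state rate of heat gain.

Q ≈ 332 W

For a spherical shell R = (1/r₁ − 1/r₂)/(4πk); film R = 1/(h·4πr²). In series:
R_copper shell = (1/1.05 − 1/1.066)/(4π×381) = 2.986×10^-6 K/W
R_expanded polystyrene = (1/1.066 − 1/1.141)/(4π×0.0307) = 0.1598 K/W
R_outer film = 1/(h·4πr_o²) = 1/(22×4π×1.141²) = 0.002778 K/W
R_total = 0.1626 K/W
Q = ΔT/R_total = 54/0.1626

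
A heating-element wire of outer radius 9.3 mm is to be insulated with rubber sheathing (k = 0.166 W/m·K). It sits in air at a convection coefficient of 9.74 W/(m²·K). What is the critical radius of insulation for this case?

r_cr ≈ 17 mm

For a cylinder r_cr = k/h = 0.166/9.74
r_cr = 17 mm; since the bare radius (9.3 mm) is below r_cr, adding a thin layer of insulation will *increase* heat loss.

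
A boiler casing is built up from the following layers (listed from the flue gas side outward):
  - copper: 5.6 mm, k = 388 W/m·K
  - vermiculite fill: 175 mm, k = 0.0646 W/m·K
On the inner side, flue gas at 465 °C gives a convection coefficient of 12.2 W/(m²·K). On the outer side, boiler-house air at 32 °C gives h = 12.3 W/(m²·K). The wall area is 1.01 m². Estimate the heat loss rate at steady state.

Q ≈ 152 W

Model the wall as resistances in series:
R_inner film = 1/(h_i·A) = 1/(12.2×1.01) = 0.08116 K/W
R_copper = L/(kA) = 0.0056/(388×1.01) = 1.429×10^-5 K/W
R_vermiculite fill = L/(kA) = 0.175/(0.0646×1.01) = 2.682 K/W
R_outer film = 1/(h_o·A) = 1/(12.3×1.01) = 0.0805 K/W
R_total = 2.844 K/W
Q = ΔT / R_total = 433 / 2.844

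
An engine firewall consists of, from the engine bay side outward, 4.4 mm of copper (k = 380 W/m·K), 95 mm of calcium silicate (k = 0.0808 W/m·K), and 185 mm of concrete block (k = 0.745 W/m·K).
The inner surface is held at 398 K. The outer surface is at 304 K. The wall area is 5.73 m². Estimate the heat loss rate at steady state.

Using the resistance-network approach (series):
R_copper = L/(kA) = 0.0044/(380×5.73) = 2.021×10^-6 K/W
R_calcium silicate = L/(kA) = 0.095/(0.0808×5.73) = 0.2052 K/W
R_concrete block = L/(kA) = 0.185/(0.745×5.73) = 0.04334 K/W
R_total = 0.2485 K/W
Q = ΔT / R_total = 94 / 0.2485

Q ≈ 378 W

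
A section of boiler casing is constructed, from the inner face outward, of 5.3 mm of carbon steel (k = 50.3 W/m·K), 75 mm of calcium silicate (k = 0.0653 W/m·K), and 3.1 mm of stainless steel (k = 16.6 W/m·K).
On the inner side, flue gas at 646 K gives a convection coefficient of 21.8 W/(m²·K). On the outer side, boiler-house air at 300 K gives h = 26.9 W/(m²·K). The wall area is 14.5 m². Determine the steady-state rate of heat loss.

Treating each layer as a thermal resistance in series:
R_inner film = 1/(h_i·A) = 1/(21.8×14.5) = 0.003164 K/W
R_carbon steel = L/(kA) = 0.0053/(50.3×14.5) = 7.267×10^-6 K/W
R_calcium silicate = L/(kA) = 0.075/(0.0653×14.5) = 0.07921 K/W
R_stainless steel = L/(kA) = 0.0031/(16.6×14.5) = 1.288×10^-5 K/W
R_outer film = 1/(h_o·A) = 1/(26.9×14.5) = 0.002564 K/W
R_total = 0.08496 K/W
Q = ΔT / R_total = 346 / 0.08496

Q ≈ 4070 W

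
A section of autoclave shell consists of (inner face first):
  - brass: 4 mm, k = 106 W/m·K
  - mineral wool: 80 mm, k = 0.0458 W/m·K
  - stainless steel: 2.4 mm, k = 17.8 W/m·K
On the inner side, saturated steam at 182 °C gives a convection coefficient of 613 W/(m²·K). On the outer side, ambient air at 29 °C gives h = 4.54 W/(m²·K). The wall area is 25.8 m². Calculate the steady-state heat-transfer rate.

Series thermal resistances:
R_inner film = 1/(h_i·A) = 1/(613×25.8) = 6.323×10^-5 K/W
R_brass = L/(kA) = 0.004/(106×25.8) = 1.463×10^-6 K/W
R_mineral wool = L/(kA) = 0.08/(0.0458×25.8) = 0.0677 K/W
R_stainless steel = L/(kA) = 0.0024/(17.8×25.8) = 5.226×10^-6 K/W
R_outer film = 1/(h_o·A) = 1/(4.54×25.8) = 0.008537 K/W
R_total = 0.07631 K/W
Q = ΔT / R_total = 153 / 0.07631

Q ≈ 2000 W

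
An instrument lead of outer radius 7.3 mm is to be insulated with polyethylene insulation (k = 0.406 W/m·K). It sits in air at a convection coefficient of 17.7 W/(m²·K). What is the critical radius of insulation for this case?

r_cr ≈ 22.9 mm

For a cylinder r_cr = k/h = 0.406/17.7
r_cr = 22.9 mm; since the bare radius (7.3 mm) is below r_cr, adding a thin layer of insulation will *increase* heat loss.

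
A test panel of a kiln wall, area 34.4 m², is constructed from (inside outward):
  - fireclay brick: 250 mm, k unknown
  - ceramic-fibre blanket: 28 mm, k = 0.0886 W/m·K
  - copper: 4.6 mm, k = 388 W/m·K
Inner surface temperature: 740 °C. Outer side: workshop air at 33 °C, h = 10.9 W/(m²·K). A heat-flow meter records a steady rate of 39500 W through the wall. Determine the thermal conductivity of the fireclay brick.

Model the wall as resistances in series:
R_ceramic-fibre blanket = L/(kA) = 0.028/(0.0886×34.4) = 0.009187 K/W
R_copper = L/(kA) = 0.0046/(388×34.4) = 3.446×10^-7 K/W
R_outer film = 1/(h_o·A) = 1/(10.9×34.4) = 0.002667 K/W
Sum of known resistances R_other = 0.01185 K/W
Total R = ΔT/Q = 707/39500 = 0.0179 K/W
R_fireclay brick = R_total − R_other = 0.006045 K/W
k = L/(R·A) = 0.25/(0.006045×34.4)

k ≈ 1.2 W/(m·K)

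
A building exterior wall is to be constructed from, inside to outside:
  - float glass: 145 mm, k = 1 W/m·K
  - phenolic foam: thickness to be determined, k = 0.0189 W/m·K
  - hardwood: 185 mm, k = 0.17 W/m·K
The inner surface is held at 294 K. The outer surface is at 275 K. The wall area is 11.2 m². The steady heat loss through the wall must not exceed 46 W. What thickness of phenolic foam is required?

Series thermal resistances:
R_float glass = L/(kA) = 0.145/(1×11.2) = 0.01295 K/W
R_hardwood = L/(kA) = 0.185/(0.17×11.2) = 0.09716 K/W
Sum of the known resistances R_other = 0.1101 K/W
Required total resistance R_tot = ΔT/Q_allow = 19/46 = 0.413 K/W
R_phenolic foam = R_tot − R_other = 0.3029 K/W
L = R·k·A = 0.3029×0.0189×11.2

L ≈ 64.1 mm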